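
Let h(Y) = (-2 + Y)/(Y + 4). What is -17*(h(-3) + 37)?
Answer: -544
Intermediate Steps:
h(Y) = (-2 + Y)/(4 + Y)
-17*(h(-3) + 37) = -17*((-2 - 3)/(4 - 3) + 37) = -17*(-5/1 + 37) = -17*(1*(-5) + 37) = -17*(-5 + 37) = -17*32 = -544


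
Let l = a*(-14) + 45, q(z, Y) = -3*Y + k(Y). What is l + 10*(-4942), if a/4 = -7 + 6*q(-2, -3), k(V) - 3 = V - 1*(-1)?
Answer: -52343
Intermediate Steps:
k(V) = 4 + V (k(V) = 3 + (V - 1*(-1)) = 3 + (V + 1) = 3 + (1 + V) = 4 + V)
q(z, Y) = 4 - 2*Y (q(z, Y) = -3*Y + (4 + Y) = 4 - 2*Y)
a = 212 (a = 4*(-7 + 6*(4 - 2*(-3))) = 4*(-7 + 6*(4 + 6)) = 4*(-7 + 6*10) = 4*(-7 + 60) = 4*53 = 212)
l = -2923 (l = 212*(-14) + 45 = -2968 + 45 = -2923)
l + 10*(-4942) = -2923 + 10*(-4942) = -2923 - 49420 = -52343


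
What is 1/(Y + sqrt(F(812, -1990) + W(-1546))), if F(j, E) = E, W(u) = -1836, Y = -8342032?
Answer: -4171016/34794748946425 - I*sqrt(3826)/69589497892850 ≈ -1.1987e-7 - 8.8885e-13*I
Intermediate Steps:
1/(Y + sqrt(F(812, -1990) + W(-1546))) = 1/(-8342032 + sqrt(-1990 - 1836)) = 1/(-8342032 + sqrt(-3826)) = 1/(-8342032 + I*sqrt(3826))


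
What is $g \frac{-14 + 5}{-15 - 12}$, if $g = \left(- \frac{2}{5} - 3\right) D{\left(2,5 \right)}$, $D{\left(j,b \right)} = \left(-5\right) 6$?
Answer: $34$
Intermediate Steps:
$D{\left(j,b \right)} = -30$
$g = 102$ ($g = \left(- \frac{2}{5} - 3\right) \left(-30\right) = \left(- \frac{17}{5}\right) \left(-30\right) = 102$)
$g \frac{-14 + 5}{-15 - 12} = 102 \frac{-14 + 5}{-15 - 12} = 102 \left(- \frac{9}{-27}\right) = 102 \left(\left(-9\right) \left(- \frac{1}{27}\right)\right) = 102 \cdot \frac{1}{3} = 34$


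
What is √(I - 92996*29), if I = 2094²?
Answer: 28*√2153 ≈ 1299.2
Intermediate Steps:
I = 4384836
√(I - 92996*29) = √(4384836 - 92996*29) = √(4384836 - 2696884) = √1687952 = 28*√2153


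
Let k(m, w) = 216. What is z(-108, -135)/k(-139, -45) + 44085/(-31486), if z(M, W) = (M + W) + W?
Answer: -198371/62972 ≈ -3.1501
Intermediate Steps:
z(M, W) = M + 2*W
z(-108, -135)/k(-139, -45) + 44085/(-31486) = (-108 + 2*(-135))/216 + 44085/(-31486) = (-108 - 270)*(1/216) + 44085*(-1/31486) = -378*1/216 - 44085/31486 = -7/4 - 44085/31486 = -198371/62972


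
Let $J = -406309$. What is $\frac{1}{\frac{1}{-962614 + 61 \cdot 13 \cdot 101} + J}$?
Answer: $- \frac{882521}{358576224990} \approx -2.4612 \cdot 10^{-6}$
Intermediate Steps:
$\frac{1}{\frac{1}{-962614 + 61 \cdot 13 \cdot 101} + J} = \frac{1}{\frac{1}{-962614 + 61 \cdot 13 \cdot 101} - 406309} = \frac{1}{\frac{1}{-962614 + 793 \cdot 101} - 406309} = \frac{1}{\frac{1}{-962614 + 80093} - 406309} = \frac{1}{\frac{1}{-882521} - 406309} = \frac{1}{- \frac{1}{882521} - 406309} = \frac{1}{- \frac{358576224990}{882521}} = - \frac{882521}{358576224990}$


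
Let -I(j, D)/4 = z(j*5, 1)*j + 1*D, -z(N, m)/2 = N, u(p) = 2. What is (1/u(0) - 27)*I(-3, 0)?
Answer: -9540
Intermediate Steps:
z(N, m) = -2*N
I(j, D) = -4*D + 40*j² (I(j, D) = -4*((-2*j*5)*j + 1*D) = -4*((-10*j)*j + D) = -4*(-10*j² + D) = -4*(D - 10*j²) = -4*D + 40*j²)
(1/u(0) - 27)*I(-3, 0) = (1/2 - 27)*(-4*0 + 40*(-3)²) = (½ - 27)*(0 + 40*9) = -53*(0 + 360)/2 = -53/2*360 = -9540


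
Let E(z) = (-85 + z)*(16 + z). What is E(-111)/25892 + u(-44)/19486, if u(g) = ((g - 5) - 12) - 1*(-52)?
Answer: 90649073/126132878 ≈ 0.71868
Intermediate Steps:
u(g) = 35 + g (u(g) = ((-5 + g) - 12) + 52 = (-17 + g) + 52 = 35 + g)
E(-111)/25892 + u(-44)/19486 = (-1360 + (-111)**2 - 69*(-111))/25892 + (35 - 44)/19486 = (-1360 + 12321 + 7659)*(1/25892) - 9*1/19486 = 18620*(1/25892) - 9/19486 = 4655/6473 - 9/19486 = 90649073/126132878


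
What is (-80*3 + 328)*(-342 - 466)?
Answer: -71104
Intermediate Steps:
(-80*3 + 328)*(-342 - 466) = (-240 + 328)*(-808) = 88*(-808) = -71104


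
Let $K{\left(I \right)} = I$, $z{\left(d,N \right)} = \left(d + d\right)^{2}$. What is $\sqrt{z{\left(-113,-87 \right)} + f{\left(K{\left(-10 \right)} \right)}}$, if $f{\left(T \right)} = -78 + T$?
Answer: $2 \sqrt{12747} \approx 225.81$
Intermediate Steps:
$z{\left(d,N \right)} = 4 d^{2}$ ($z{\left(d,N \right)} = \left(2 d\right)^{2} = 4 d^{2}$)
$\sqrt{z{\left(-113,-87 \right)} + f{\left(K{\left(-10 \right)} \right)}} = \sqrt{4 \left(-113\right)^{2} - 88} = \sqrt{4 \cdot 12769 - 88} = \sqrt{51076 - 88} = \sqrt{50988} = 2 \sqrt{12747}$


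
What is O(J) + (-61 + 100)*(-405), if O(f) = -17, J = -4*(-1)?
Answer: -15812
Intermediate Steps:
J = 4
O(J) + (-61 + 100)*(-405) = -17 + (-61 + 100)*(-405) = -17 + 39*(-405) = -17 - 15795 = -15812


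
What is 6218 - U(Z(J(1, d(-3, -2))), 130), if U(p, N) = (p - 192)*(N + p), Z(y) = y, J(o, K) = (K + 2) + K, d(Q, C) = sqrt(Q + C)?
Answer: 31318 + 116*I*sqrt(5) ≈ 31318.0 + 259.38*I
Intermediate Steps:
d(Q, C) = sqrt(C + Q)
J(o, K) = 2 + 2*K (J(o, K) = (2 + K) + K = 2 + 2*K)
U(p, N) = (-192 + p)*(N + p)
6218 - U(Z(J(1, d(-3, -2))), 130) = 6218 - ((2 + 2*sqrt(-2 - 3))**2 - 192*130 - 192*(2 + 2*sqrt(-2 - 3)) + 130*(2 + 2*sqrt(-2 - 3))) = 6218 - ((2 + 2*sqrt(-5))**2 - 24960 - 192*(2 + 2*sqrt(-5)) + 130*(2 + 2*sqrt(-5))) = 6218 - ((2 + 2*(I*sqrt(5)))**2 - 24960 - 192*(2 + 2*(I*sqrt(5))) + 130*(2 + 2*(I*sqrt(5)))) = 6218 - ((2 + 2*I*sqrt(5))**2 - 24960 - 192*(2 + 2*I*sqrt(5)) + 130*(2 + 2*I*sqrt(5))) = 6218 - ((2 + 2*I*sqrt(5))**2 - 24960 + (-384 - 384*I*sqrt(5)) + (260 + 260*I*sqrt(5))) = 6218 - (-25084 + (2 + 2*I*sqrt(5))**2 - 124*I*sqrt(5)) = 6218 + (25084 - (2 + 2*I*sqrt(5))**2 + 124*I*sqrt(5)) = 31302 - (2 + 2*I*sqrt(5))**2 + 124*I*sqrt(5)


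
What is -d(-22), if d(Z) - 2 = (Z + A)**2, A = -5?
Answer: -731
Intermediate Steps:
d(Z) = 2 + (-5 + Z)**2 (d(Z) = 2 + (Z - 5)**2 = 2 + (-5 + Z)**2)
-d(-22) = -(2 + (-5 - 22)**2) = -(2 + (-27)**2) = -(2 + 729) = -1*731 = -731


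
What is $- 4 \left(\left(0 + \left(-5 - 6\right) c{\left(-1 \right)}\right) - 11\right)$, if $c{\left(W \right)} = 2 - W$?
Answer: $176$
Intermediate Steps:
$- 4 \left(\left(0 + \left(-5 - 6\right) c{\left(-1 \right)}\right) - 11\right) = - 4 \left(\left(0 + \left(-5 - 6\right) \left(2 - -1\right)\right) - 11\right) = - 4 \left(\left(0 + \left(-5 - 6\right) \left(2 + 1\right)\right) - 11\right) = - 4 \left(\left(0 - 33\right) - 11\right) = - 4 \left(-33 - 11\right) = \left(-4\right) \left(-44\right) = 176$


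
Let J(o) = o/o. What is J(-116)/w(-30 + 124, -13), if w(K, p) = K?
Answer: 1/94 ≈ 0.010638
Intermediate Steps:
J(o) = 1
J(-116)/w(-30 + 124, -13) = 1/(-30 + 124) = 1/94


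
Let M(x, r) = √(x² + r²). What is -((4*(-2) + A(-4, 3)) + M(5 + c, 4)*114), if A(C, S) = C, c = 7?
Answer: 12 - 456*√10 ≈ -1430.0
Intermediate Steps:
M(x, r) = √(r² + x²)
-((4*(-2) + A(-4, 3)) + M(5 + c, 4)*114) = -((4*(-2) - 4) + √(4² + (5 + 7)²)*114) = -((-8 - 4) + √(16 + 12²)*114) = -(-12 + √(16 + 144)*114) = -(-12 + √160*114) = -(-12 + (4*√10)*114) = -(-12 + 456*√10) = 12 - 456*√10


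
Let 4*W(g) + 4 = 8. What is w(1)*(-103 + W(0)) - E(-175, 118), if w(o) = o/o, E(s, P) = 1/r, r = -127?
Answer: -12953/127 ≈ -101.99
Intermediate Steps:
E(s, P) = -1/127 (E(s, P) = 1/(-127) = -1/127)
w(o) = 1
W(g) = 1 (W(g) = -1 + (¼)*8 = -1 + 2 = 1)
w(1)*(-103 + W(0)) - E(-175, 118) = 1*(-103 + 1) - 1*(-1/127) = 1*(-102) + 1/127 = -102 + 1/127 = -12953/127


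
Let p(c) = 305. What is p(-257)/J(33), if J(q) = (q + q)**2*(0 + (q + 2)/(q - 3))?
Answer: 305/5082 ≈ 0.060016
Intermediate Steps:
J(q) = 4*q**2*(2 + q)/(-3 + q) (J(q) = (2*q)**2*(0 + (2 + q)/(-3 + q)) = (4*q**2)*(0 + (2 + q)/(-3 + q)) = (4*q**2)*((2 + q)/(-3 + q)) = 4*q**2*(2 + q)/(-3 + q))
p(-257)/J(33) = 305/((4*33**2*(2 + 33)/(-3 + 33))) = 305/((4*1089*35/30)) = 305/((4*1089*(1/30)*35)) = 305/5082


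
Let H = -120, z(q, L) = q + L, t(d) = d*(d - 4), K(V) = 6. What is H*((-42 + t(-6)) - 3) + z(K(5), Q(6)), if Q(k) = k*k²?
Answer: -1578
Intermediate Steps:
Q(k) = k³
t(d) = d*(-4 + d)
z(q, L) = L + q
H*((-42 + t(-6)) - 3) + z(K(5), Q(6)) = -120*((-42 - 6*(-4 - 6)) - 3) + (6³ + 6) = -120*((-42 - 6*(-10)) - 3) + (216 + 6) = -120*((-42 + 60) - 3) + 222 = -120*(18 - 3) + 222 = -120*15 + 222 = -1800 + 222 = -1578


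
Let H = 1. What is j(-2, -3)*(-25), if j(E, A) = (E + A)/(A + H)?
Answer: -125/2 ≈ -62.500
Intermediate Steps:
j(E, A) = (A + E)/(1 + A) (j(E, A) = (E + A)/(A + 1) = (A + E)/(1 + A))
j(-2, -3)*(-25) = ((-3 - 2)/(1 - 3))*(-25) = (-5/(-2))*(-25) = -1/2*(-5)*(-25) = (5/2)*(-25) = -125/2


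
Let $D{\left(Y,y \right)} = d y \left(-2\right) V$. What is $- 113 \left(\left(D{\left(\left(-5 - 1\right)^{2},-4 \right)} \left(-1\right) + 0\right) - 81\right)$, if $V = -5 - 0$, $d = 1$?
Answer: $4633$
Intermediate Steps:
$V = -5$ ($V = -5 + 0 = -5$)
$D{\left(Y,y \right)} = 10 y$ ($D{\left(Y,y \right)} = 1 y \left(-2\right) \left(-5\right) = y \left(-2\right) \left(-5\right) = - 2 y \left(-5\right) = 10 y$)
$- 113 \left(\left(D{\left(\left(-5 - 1\right)^{2},-4 \right)} \left(-1\right) + 0\right) - 81\right) = - 113 \left(\left(10 \left(-4\right) \left(-1\right) + 0\right) - 81\right) = - 113 \left(\left(\left(-40\right) \left(-1\right) + 0\right) - 81\right) = - 113 \left(\left(40 + 0\right) - 81\right) = - 113 \left(40 - 81\right) = \left(-113\right) \left(-41\right) = 4633$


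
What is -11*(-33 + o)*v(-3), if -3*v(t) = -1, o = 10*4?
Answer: -77/3 ≈ -25.667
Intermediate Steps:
o = 40
v(t) = ⅓ (v(t) = -⅓*(-1) = ⅓)
-11*(-33 + o)*v(-3) = -11*(-33 + 40)/3 = -77/3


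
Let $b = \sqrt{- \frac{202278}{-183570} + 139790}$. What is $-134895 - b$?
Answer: $-134895 - \frac{\sqrt{130852023603985}}{30595} \approx -1.3527 \cdot 10^{5}$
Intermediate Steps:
$b = \frac{\sqrt{130852023603985}}{30595}$ ($b = \sqrt{\left(-202278\right) \left(- \frac{1}{183570}\right) + 139790} = \sqrt{\frac{33713}{30595} + 139790} = \sqrt{\frac{4276908763}{30595}} = \frac{\sqrt{130852023603985}}{30595} \approx 373.89$)
$-134895 - b = -134895 - \frac{\sqrt{130852023603985}}{30595}$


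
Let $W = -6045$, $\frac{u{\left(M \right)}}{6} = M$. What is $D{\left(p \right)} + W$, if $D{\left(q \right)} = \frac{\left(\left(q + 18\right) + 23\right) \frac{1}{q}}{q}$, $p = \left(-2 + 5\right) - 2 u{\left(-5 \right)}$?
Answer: $- \frac{23992501}{3969} \approx -6045.0$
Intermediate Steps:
$u{\left(M \right)} = 6 M$
$p = 63$ ($p = \left(-2 + 5\right) - 2 \cdot 6 \left(-5\right) = 3 - -60 = 3 + 60 = 63$)
$D{\left(q \right)} = \frac{41 + q}{q^{2}}$ ($D{\left(q \right)} = \frac{\left(\left(18 + q\right) + 23\right) \frac{1}{q}}{q} = \frac{\left(41 + q\right) \frac{1}{q}}{q} = \frac{\frac{1}{q} \left(41 + q\right)}{q} = \frac{41 + q}{q^{2}}$)
$D{\left(p \right)} + W = \frac{41 + 63}{3969} - 6045 = \frac{1}{3969} \cdot 104 - 6045 = \frac{104}{3969} - 6045 = - \frac{23992501}{3969}$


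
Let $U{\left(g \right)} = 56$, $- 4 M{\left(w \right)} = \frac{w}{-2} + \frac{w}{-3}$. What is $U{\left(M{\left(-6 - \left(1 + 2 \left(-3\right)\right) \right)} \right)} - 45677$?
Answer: $-45621$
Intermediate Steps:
$M{\left(w \right)} = \frac{5 w}{24}$ ($M{\left(w \right)} = - \frac{\frac{w}{-2} + \frac{w}{-3}}{4} = - \frac{w \left(- \frac{1}{2}\right) + w \left(- \frac{1}{3}\right)}{4} = - \frac{- \frac{w}{2} - \frac{w}{3}}{4} = - \frac{\left(- \frac{5}{6}\right) w}{4} = \frac{5 w}{24}$)
$U{\left(M{\left(-6 - \left(1 + 2 \left(-3\right)\right) \right)} \right)} - 45677 = 56 - 45677 = -45621$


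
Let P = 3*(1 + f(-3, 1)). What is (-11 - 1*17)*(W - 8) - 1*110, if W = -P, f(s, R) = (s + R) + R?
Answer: 114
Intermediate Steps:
f(s, R) = s + 2*R (f(s, R) = (R + s) + R = s + 2*R)
P = 0 (P = 3*(1 + (-3 + 2*1)) = 3*(1 + (-3 + 2)) = 3*(1 - 1) = 3*0 = 0)
W = 0 (W = -1*0 = 0)
(-11 - 1*17)*(W - 8) - 1*110 = (-11 - 1*17)*(0 - 8) - 1*110 = (-11 - 17)*(-8) - 110 = -28*(-8) - 110 = 224 - 110 = 114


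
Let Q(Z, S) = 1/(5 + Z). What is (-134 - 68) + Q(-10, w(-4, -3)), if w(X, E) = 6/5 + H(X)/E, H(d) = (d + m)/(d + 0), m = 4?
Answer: -1011/5 ≈ -202.20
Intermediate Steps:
H(d) = (4 + d)/d (H(d) = (d + 4)/(d + 0) = (4 + d)/d)
w(X, E) = 6/5 + (4 + X)/(E*X) (w(X, E) = 6/5 + ((4 + X)/X)/E = 6*(⅕) + (4 + X)/(E*X) = 6/5 + (4 + X)/(E*X))
(-134 - 68) + Q(-10, w(-4, -3)) = (-134 - 68) + 1/(5 - 10) = -202 + 1/(-5) = -202 - ⅕ = -1011/5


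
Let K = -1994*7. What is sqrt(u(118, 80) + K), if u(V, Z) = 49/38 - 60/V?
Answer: I*sqrt(70156854570)/2242 ≈ 118.14*I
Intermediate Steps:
u(V, Z) = 49/38 - 60/V (u(V, Z) = 49*(1/38) - 60/V = 49/38 - 60/V)
K = -13958
sqrt(u(118, 80) + K) = sqrt((49/38 - 60/118) - 13958) = sqrt((49/38 - 60*1/118) - 13958) = sqrt((49/38 - 30/59) - 13958) = sqrt(1751/2242 - 13958) = sqrt(-31292085/2242) = I*sqrt(70156854570)/2242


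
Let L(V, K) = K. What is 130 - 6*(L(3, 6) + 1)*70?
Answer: -2810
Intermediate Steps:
130 - 6*(L(3, 6) + 1)*70 = 130 - 6*(6 + 1)*70 = 130 - 6*7*70 = 130 - 42*70 = 130 - 2940 = -2810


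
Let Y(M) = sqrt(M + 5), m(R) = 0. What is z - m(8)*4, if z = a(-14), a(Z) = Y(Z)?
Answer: 3*I ≈ 3.0*I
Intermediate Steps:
Y(M) = sqrt(5 + M)
a(Z) = sqrt(5 + Z)
z = 3*I (z = sqrt(5 - 14) = sqrt(-9) = 3*I ≈ 3.0*I)
z - m(8)*4 = 3*I - 0*4 = 3*I - 1*0 = 3*I + 0 = 3*I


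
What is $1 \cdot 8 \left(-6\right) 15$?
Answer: $-720$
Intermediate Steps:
$1 \cdot 8 \left(-6\right) 15 = 8 \left(-6\right) 15 = \left(-48\right) 15 = -720$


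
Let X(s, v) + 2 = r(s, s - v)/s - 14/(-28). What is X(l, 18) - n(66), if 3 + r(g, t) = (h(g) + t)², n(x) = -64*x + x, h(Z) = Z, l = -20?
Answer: 79769/20 ≈ 3988.4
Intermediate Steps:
n(x) = -63*x
r(g, t) = -3 + (g + t)²
X(s, v) = -3/2 + (-3 + (-v + 2*s)²)/s (X(s, v) = -2 + ((-3 + (s + (s - v))²)/s - 14/(-28)) = -2 + ((-3 + (-v + 2*s)²)/s - 14*(-1/28)) = -2 + ((-3 + (-v + 2*s)²)/s + ½) = -2 + (½ + (-3 + (-v + 2*s)²)/s) = -3/2 + (-3 + (-v + 2*s)²)/s)
X(l, 18) - n(66) = (-3 + (-1*18 + 2*(-20))² - 3/2*(-20))/(-20) - (-63)*66 = -(-3 + (-18 - 40)² + 30)/20 - 1*(-4158) = -(-3 + (-58)² + 30)/20 + 4158 = -(-3 + 3364 + 30)/20 + 4158 = -1/20*3391 + 4158 = -3391/20 + 4158 = 79769/20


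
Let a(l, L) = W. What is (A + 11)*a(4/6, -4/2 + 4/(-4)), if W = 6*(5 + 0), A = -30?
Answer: -570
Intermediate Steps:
W = 30 (W = 6*5 = 30)
a(l, L) = 30
(A + 11)*a(4/6, -4/2 + 4/(-4)) = (-30 + 11)*30 = -19*30 = -570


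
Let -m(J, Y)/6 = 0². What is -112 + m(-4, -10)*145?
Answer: -112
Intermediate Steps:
m(J, Y) = 0 (m(J, Y) = -6*0² = -6*0 = 0)
-112 + m(-4, -10)*145 = -112 + 0*145 = -112 + 0 = -112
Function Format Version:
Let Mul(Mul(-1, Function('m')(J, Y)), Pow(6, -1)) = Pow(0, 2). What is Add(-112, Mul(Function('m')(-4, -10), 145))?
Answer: -112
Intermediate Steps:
Function('m')(J, Y) = 0 (Function('m')(J, Y) = Mul(-6, Pow(0, 2)) = Mul(-6, 0) = 0)
Add(-112, Mul(Function('m')(-4, -10), 145)) = Add(-112, Mul(0, 145)) = Add(-112, 0) = -112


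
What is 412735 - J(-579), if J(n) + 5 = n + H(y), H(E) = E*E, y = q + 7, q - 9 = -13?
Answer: 413310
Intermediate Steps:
q = -4 (q = 9 - 13 = -4)
y = 3 (y = -4 + 7 = 3)
H(E) = E²
J(n) = 4 + n (J(n) = -5 + (n + 3²) = -5 + (n + 9) = -5 + (9 + n) = 4 + n)
412735 - J(-579) = 412735 - (4 - 579) = 412735 - 1*(-575) = 412735 + 575 = 413310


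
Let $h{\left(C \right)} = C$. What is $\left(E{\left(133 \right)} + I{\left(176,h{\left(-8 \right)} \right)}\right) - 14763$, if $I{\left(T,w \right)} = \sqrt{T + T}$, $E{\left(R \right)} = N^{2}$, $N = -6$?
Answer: $-14727 + 4 \sqrt{22} \approx -14708.0$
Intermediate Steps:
$E{\left(R \right)} = 36$ ($E{\left(R \right)} = \left(-6\right)^{2} = 36$)
$I{\left(T,w \right)} = \sqrt{2} \sqrt{T}$ ($I{\left(T,w \right)} = \sqrt{2 T} = \sqrt{2} \sqrt{T}$)
$\left(E{\left(133 \right)} + I{\left(176,h{\left(-8 \right)} \right)}\right) - 14763 = \left(36 + \sqrt{2} \sqrt{176}\right) - 14763 = \left(36 + \sqrt{2} \cdot 4 \sqrt{11}\right) - 14763 = \left(36 + 4 \sqrt{22}\right) - 14763 = -14727 + 4 \sqrt{22}$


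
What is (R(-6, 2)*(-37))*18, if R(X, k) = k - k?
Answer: 0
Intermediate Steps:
R(X, k) = 0
(R(-6, 2)*(-37))*18 = (0*(-37))*18 = 0*18 = 0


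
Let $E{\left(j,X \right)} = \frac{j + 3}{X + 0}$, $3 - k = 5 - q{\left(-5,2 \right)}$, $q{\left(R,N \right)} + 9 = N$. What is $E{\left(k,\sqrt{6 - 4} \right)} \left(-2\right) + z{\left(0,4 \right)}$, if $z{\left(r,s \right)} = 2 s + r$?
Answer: $8 + 6 \sqrt{2} \approx 16.485$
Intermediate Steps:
$z{\left(r,s \right)} = r + 2 s$
$q{\left(R,N \right)} = -9 + N$
$k = -9$ ($k = 3 - \left(5 - \left(-9 + 2\right)\right) = 3 - \left(5 - -7\right) = 3 - \left(5 + 7\right) = 3 - 12 = -9$)
$E{\left(j,X \right)} = \frac{3 + j}{X}$
$E{\left(k,\sqrt{6 - 4} \right)} \left(-2\right) + z{\left(0,4 \right)} = \frac{3 - 9}{\sqrt{6 - 4}} \left(-2\right) + \left(0 + 2 \cdot 4\right) = \frac{1}{\sqrt{2}} \left(-6\right) \left(-2\right) + \left(0 + 8\right) = \frac{\sqrt{2}}{2} \left(-6\right) \left(-2\right) + 8 = - 3 \sqrt{2} \left(-2\right) + 8 = 6 \sqrt{2} + 8 = 8 + 6 \sqrt{2}$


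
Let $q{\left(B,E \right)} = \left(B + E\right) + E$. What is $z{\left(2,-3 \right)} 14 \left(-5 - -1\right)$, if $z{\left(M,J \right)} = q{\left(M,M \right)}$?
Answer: $-336$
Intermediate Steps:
$q{\left(B,E \right)} = B + 2 E$
$z{\left(M,J \right)} = 3 M$ ($z{\left(M,J \right)} = M + 2 M = 3 M$)
$z{\left(2,-3 \right)} 14 \left(-5 - -1\right) = 3 \cdot 2 \cdot 14 \left(-5 - -1\right) = 6 \cdot 14 \left(-5 + 1\right) = 84 \left(-4\right) = -336$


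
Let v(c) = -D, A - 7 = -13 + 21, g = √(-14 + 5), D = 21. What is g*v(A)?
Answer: -63*I ≈ -63.0*I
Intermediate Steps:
g = 3*I (g = √(-9) = 3*I ≈ 3.0*I)
A = 15 (A = 7 + (-13 + 21) = 7 + 8 = 15)
v(c) = -21 (v(c) = -1*21 = -21)
g*v(A) = (3*I)*(-21) = -63*I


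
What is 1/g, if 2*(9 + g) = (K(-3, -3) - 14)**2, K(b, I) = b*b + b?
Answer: 1/23 ≈ 0.043478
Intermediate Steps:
K(b, I) = b + b**2 (K(b, I) = b**2 + b = b + b**2)
g = 23 (g = -9 + (-3*(1 - 3) - 14)**2/2 = -9 + (-3*(-2) - 14)**2/2 = -9 + (6 - 14)**2/2 = -9 + (1/2)*(-8)**2 = -9 + (1/2)*64 = -9 + 32 = 23)
1/g = 1/23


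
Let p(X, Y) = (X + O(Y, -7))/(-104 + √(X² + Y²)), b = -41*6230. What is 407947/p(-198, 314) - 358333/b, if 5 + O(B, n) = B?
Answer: -10836958054877/28352730 + 4079470*√1378/111 ≈ 9.8207e+5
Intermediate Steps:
b = -255430
O(B, n) = -5 + B
p(X, Y) = (-5 + X + Y)/(-104 + √(X² + Y²)) (p(X, Y) = (X + (-5 + Y))/(-104 + √(X² + Y²)) = (-5 + X + Y)/(-104 + √(X² + Y²)))
407947/p(-198, 314) - 358333/b = 407947/(((-5 - 198 + 314)/(-104 + √((-198)² + 314²)))) - 358333/(-255430) = 407947/((111/(-104 + √(39204 + 98596)))) - 358333*(-1/255430) = 407947/((111/(-104 + √137800))) + 358333/255430 = 407947/((111/(-104 + 10*√1378))) + 358333/255430 = 407947*(-104/111 + 10*√1378/111) + 358333/255430 = (-42426488/111 + 4079470*√1378/111) + 358333/255430 = -10836958054877/28352730 + 4079470*√1378/111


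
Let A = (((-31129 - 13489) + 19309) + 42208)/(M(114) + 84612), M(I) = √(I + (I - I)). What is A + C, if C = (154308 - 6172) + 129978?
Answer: 331845419517868/1193198405 - 5633*√114/2386396810 ≈ 2.7811e+5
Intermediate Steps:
M(I) = √I (M(I) = √(I + 0) = √I)
C = 278114 (C = 148136 + 129978 = 278114)
A = 16899/(84612 + √114) (A = (((-31129 - 13489) + 19309) + 42208)/(√114 + 84612) = ((-44618 + 19309) + 42208)/(84612 + √114) = (-25309 + 42208)/(84612 + √114) = 16899/(84612 + √114) ≈ 0.19970)
A + C = (238309698/1193198405 - 5633*√114/2386396810) + 278114 = 331845419517868/1193198405 - 5633*√114/2386396810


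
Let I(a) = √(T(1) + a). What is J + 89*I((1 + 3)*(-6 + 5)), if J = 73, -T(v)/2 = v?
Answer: 73 + 89*I*√6 ≈ 73.0 + 218.0*I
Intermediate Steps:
T(v) = -2*v
I(a) = √(-2 + a) (I(a) = √(-2*1 + a) = √(-2 + a))
J + 89*I((1 + 3)*(-6 + 5)) = 73 + 89*√(-2 + (1 + 3)*(-6 + 5)) = 73 + 89*√(-2 + 4*(-1)) = 73 + 89*√(-2 - 4) = 73 + 89*√(-6) = 73 + 89*(I*√6) = 73 + 89*I*√6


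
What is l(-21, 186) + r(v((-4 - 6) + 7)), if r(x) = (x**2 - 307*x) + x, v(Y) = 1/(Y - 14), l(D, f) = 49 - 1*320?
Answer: -73116/289 ≈ -253.00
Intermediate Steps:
l(D, f) = -271 (l(D, f) = 49 - 320 = -271)
v(Y) = 1/(-14 + Y)
r(x) = x**2 - 306*x
l(-21, 186) + r(v((-4 - 6) + 7)) = -271 + (-306 + 1/(-14 + ((-4 - 6) + 7)))/(-14 + ((-4 - 6) + 7)) = -271 + (-306 + 1/(-14 + (-10 + 7)))/(-14 + (-10 + 7)) = -271 + (-306 + 1/(-14 - 3))/(-14 - 3) = -271 + (-306 + 1/(-17))/(-17) = -271 - (-306 - 1/17)/17 = -271 - 1/17*(-5203/17) = -271 + 5203/289 = -73116/289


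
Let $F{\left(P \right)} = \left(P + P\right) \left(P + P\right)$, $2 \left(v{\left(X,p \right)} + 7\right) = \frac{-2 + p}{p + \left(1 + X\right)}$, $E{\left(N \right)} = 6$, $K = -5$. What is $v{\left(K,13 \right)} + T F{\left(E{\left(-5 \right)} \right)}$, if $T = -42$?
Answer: $- \frac{108979}{18} \approx -6054.4$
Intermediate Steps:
$v{\left(X,p \right)} = -7 + \frac{-2 + p}{2 \left(1 + X + p\right)}$ ($v{\left(X,p \right)} = -7 + \frac{\left(-2 + p\right) \frac{1}{p + \left(1 + X\right)}}{2} = -7 + \frac{\left(-2 + p\right) \frac{1}{1 + X + p}}{2} = -7 + \frac{\frac{1}{1 + X + p} \left(-2 + p\right)}{2} = -7 + \frac{-2 + p}{2 \left(1 + X + p\right)}$)
$F{\left(P \right)} = 4 P^{2}$ ($F{\left(P \right)} = 2 P 2 P = 4 P^{2}$)
$v{\left(K,13 \right)} + T F{\left(E{\left(-5 \right)} \right)} = \frac{-8 - -35 - \frac{169}{2}}{1 - 5 + 13} - 42 \cdot 4 \cdot 6^{2} = \frac{-8 + 35 - \frac{169}{2}}{9} - 42 \cdot 4 \cdot 36 = \frac{1}{9} \left(- \frac{115}{2}\right) - 6048 = - \frac{115}{18} - 6048 = - \frac{108979}{18}$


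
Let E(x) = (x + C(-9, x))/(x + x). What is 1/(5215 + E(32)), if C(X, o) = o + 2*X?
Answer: 32/166903 ≈ 0.00019173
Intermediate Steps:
E(x) = (-18 + 2*x)/(2*x) (E(x) = (x + (x + 2*(-9)))/(x + x) = (x + (x - 18))/((2*x)) = (x + (-18 + x))*(1/(2*x)) = (-18 + 2*x)*(1/(2*x)) = (-18 + 2*x)/(2*x))
1/(5215 + E(32)) = 1/(5215 + (-9 + 32)/32) = 1/(5215 + (1/32)*23) = 1/(5215 + 23/32) = 1/(166903/32) = 32/166903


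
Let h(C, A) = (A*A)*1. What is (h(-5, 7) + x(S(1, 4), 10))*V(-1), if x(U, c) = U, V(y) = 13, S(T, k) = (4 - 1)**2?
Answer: 754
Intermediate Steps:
S(T, k) = 9 (S(T, k) = 3**2 = 9)
h(C, A) = A**2 (h(C, A) = A**2*1 = A**2)
(h(-5, 7) + x(S(1, 4), 10))*V(-1) = (7**2 + 9)*13 = (49 + 9)*13 = 58*13 = 754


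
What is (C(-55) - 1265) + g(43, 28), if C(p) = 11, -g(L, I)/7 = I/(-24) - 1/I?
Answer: -14947/12 ≈ -1245.6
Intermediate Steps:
g(L, I) = 7/I + 7*I/24 (g(L, I) = -7*(I/(-24) - 1/I) = -7*(I*(-1/24) - 1/I) = -7*(-I/24 - 1/I) = -7*(-1/I - I/24) = 7/I + 7*I/24)
(C(-55) - 1265) + g(43, 28) = (11 - 1265) + (7/28 + (7/24)*28) = -1254 + (7*(1/28) + 49/6) = -1254 + (¼ + 49/6) = -1254 + 101/12 = -14947/12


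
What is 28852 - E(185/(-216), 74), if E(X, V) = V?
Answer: 28778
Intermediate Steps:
28852 - E(185/(-216), 74) = 28852 - 1*74 = 28852 - 74 = 28778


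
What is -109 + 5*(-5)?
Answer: -134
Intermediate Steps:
-109 + 5*(-5) = -109 - 25 = -134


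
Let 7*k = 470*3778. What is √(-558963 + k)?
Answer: I*√14959567/7 ≈ 552.54*I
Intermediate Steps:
k = 1775660/7 (k = (470*3778)/7 = (⅐)*1775660 = 1775660/7 ≈ 2.5367e+5)
√(-558963 + k) = √(-558963 + 1775660/7) = √(-2137081/7) = I*√14959567/7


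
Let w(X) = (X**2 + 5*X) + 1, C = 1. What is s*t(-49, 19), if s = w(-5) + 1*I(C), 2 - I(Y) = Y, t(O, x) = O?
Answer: -98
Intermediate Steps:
w(X) = 1 + X**2 + 5*X
I(Y) = 2 - Y
s = 2 (s = (1 + (-5)**2 + 5*(-5)) + 1*(2 - 1*1) = (1 + 25 - 25) + 1*(2 - 1) = 1 + 1*1 = 1 + 1 = 2)
s*t(-49, 19) = 2*(-49) = -98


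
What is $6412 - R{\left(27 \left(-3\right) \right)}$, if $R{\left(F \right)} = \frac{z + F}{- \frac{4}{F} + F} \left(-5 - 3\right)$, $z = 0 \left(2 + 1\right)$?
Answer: $\frac{42095972}{6557} \approx 6420.0$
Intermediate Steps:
$z = 0$ ($z = 0 \cdot 3 = 0$)
$R{\left(F \right)} = - \frac{8 F}{F - \frac{4}{F}}$ ($R{\left(F \right)} = \frac{0 + F}{- \frac{4}{F} + F} \left(-5 - 3\right) = \frac{F}{F - \frac{4}{F}} \left(-8\right) = - \frac{8 F}{F - \frac{4}{F}}$)
$6412 - R{\left(27 \left(-3\right) \right)} = 6412 - - \frac{8 \left(27 \left(-3\right)\right)^{2}}{-4 + \left(27 \left(-3\right)\right)^{2}} = 6412 - - \frac{8 \left(-81\right)^{2}}{-4 + \left(-81\right)^{2}} = 6412 - \left(-8\right) 6561 \frac{1}{-4 + 6561} = 6412 - \left(-8\right) 6561 \cdot \frac{1}{6557} = 6412 - - \frac{52488}{6557} = 6412 + \frac{52488}{6557} = \frac{42095972}{6557}$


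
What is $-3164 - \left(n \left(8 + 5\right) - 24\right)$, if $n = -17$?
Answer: $-2919$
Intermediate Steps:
$-3164 - \left(n \left(8 + 5\right) - 24\right) = -3164 - \left(- 17 \left(8 + 5\right) - 24\right) = -3164 - \left(\left(-17\right) 13 - 24\right) = -3164 - \left(-221 - 24\right) = -3164 - -245 = -3164 + 245 = -2919$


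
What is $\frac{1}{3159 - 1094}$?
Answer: $\frac{1}{2065} \approx 0.00048426$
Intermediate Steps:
$\frac{1}{3159 - 1094} = \frac{1}{2065}$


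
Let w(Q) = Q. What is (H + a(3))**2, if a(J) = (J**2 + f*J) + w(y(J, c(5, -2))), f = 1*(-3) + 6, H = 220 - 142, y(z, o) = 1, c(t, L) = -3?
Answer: 9409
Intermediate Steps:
H = 78
f = 3 (f = -3 + 6 = 3)
a(J) = 1 + J**2 + 3*J (a(J) = (J**2 + 3*J) + 1 = 1 + J**2 + 3*J)
(H + a(3))**2 = (78 + (1 + 3**2 + 3*3))**2 = (78 + (1 + 9 + 9))**2 = (78 + 19)**2 = 97**2 = 9409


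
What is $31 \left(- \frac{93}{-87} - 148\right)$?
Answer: $- \frac{132091}{29} \approx -4554.9$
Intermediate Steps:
$31 \left(- \frac{93}{-87} - 148\right) = 31 \left(\left(-93\right) \left(- \frac{1}{87}\right) - 148\right) = 31 \left(\frac{31}{29} - 148\right) = 31 \left(- \frac{4261}{29}\right) = - \frac{132091}{29}$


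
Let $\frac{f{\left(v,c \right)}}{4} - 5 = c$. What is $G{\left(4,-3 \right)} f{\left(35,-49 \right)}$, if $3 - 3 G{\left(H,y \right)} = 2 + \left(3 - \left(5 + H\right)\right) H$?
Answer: $- \frac{4400}{3} \approx -1466.7$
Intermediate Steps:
$G{\left(H,y \right)} = \frac{1}{3} - \frac{H \left(-2 - H\right)}{3}$ ($G{\left(H,y \right)} = 1 - \frac{2 + \left(3 - \left(5 + H\right)\right) H}{3} = 1 - \frac{2 + \left(-2 - H\right) H}{3} = 1 - \frac{2 + H \left(-2 - H\right)}{3} = 1 - \left(\frac{2}{3} + \frac{H \left(-2 - H\right)}{3}\right) = \frac{1}{3} - \frac{H \left(-2 - H\right)}{3}$)
$f{\left(v,c \right)} = 20 + 4 c$
$G{\left(4,-3 \right)} f{\left(35,-49 \right)} = \left(\frac{1}{3} + \frac{4^{2}}{3} + \frac{2}{3} \cdot 4\right) \left(20 + 4 \left(-49\right)\right) = \left(\frac{1}{3} + \frac{1}{3} \cdot 16 + \frac{8}{3}\right) \left(20 - 196\right) = \left(\frac{1}{3} + \frac{16}{3} + \frac{8}{3}\right) \left(-176\right) = \frac{25}{3} \left(-176\right) = - \frac{4400}{3}$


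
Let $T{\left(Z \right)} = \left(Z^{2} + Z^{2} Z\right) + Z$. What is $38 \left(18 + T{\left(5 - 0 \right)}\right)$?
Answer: $6574$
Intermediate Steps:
$T{\left(Z \right)} = Z + Z^{2} + Z^{3}$ ($T{\left(Z \right)} = \left(Z^{2} + Z^{3}\right) + Z = Z + Z^{2} + Z^{3}$)
$38 \left(18 + T{\left(5 - 0 \right)}\right) = 38 \left(18 + \left(5 - 0\right) \left(1 + \left(5 - 0\right) + \left(5 - 0\right)^{2}\right)\right) = 38 \left(18 + \left(5 + 0\right) \left(1 + \left(5 + 0\right) + \left(5 + 0\right)^{2}\right)\right) = 38 \left(18 + 5 \left(1 + 5 + 5^{2}\right)\right) = 38 \left(18 + 5 \left(1 + 5 + 25\right)\right) = 38 \left(18 + 5 \cdot 31\right) = 38 \left(18 + 155\right) = 38 \cdot 173 = 6574$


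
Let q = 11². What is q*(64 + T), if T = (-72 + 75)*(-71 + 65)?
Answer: 5566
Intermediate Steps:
q = 121
T = -18 (T = 3*(-6) = -18)
q*(64 + T) = 121*(64 - 18) = 121*46 = 5566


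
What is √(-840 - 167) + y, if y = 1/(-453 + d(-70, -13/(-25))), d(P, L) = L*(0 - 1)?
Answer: -25/11338 + I*√1007 ≈ -0.002205 + 31.733*I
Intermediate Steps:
d(P, L) = -L (d(P, L) = L*(-1) = -L)
y = -25/11338 (y = 1/(-453 - (-13)/(-25)) = 1/(-453 - (-13)*(-1)/25) = 1/(-453 - 1*13/25) = 1/(-453 - 13/25) = 1/(-11338/25) = -25/11338 ≈ -0.0022050)
√(-840 - 167) + y = √(-840 - 167) - 25/11338 = √(-1007) - 25/11338 = I*√1007 - 25/11338 = -25/11338 + I*√1007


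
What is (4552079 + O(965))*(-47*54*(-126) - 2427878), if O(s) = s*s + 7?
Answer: -11559313085990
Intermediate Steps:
O(s) = 7 + s² (O(s) = s² + 7 = 7 + s²)
(4552079 + O(965))*(-47*54*(-126) - 2427878) = (4552079 + (7 + 965²))*(-47*54*(-126) - 2427878) = (4552079 + (7 + 931225))*(-2538*(-126) - 2427878) = (4552079 + 931232)*(319788 - 2427878) = 5483311*(-2108090) = -11559313085990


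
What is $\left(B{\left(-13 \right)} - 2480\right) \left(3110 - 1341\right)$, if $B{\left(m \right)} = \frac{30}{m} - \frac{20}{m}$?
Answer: $- \frac{57050250}{13} \approx -4.3885 \cdot 10^{6}$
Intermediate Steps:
$B{\left(m \right)} = \frac{10}{m}$
$\left(B{\left(-13 \right)} - 2480\right) \left(3110 - 1341\right) = \left(\frac{10}{-13} - 2480\right) \left(3110 - 1341\right) = \left(10 \left(- \frac{1}{13}\right) - 2480\right) 1769 = \left(- \frac{10}{13} - 2480\right) 1769 = \left(- \frac{32250}{13}\right) 1769 = - \frac{57050250}{13}$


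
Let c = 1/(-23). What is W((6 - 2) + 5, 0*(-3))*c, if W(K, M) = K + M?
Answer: -9/23 ≈ -0.39130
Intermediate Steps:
c = -1/23 ≈ -0.043478
W((6 - 2) + 5, 0*(-3))*c = (((6 - 2) + 5) + 0*(-3))*(-1/23) = ((4 + 5) + 0)*(-1/23) = (9 + 0)*(-1/23) = 9*(-1/23) = -9/23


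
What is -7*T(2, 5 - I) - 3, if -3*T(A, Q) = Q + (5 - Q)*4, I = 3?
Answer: 89/3 ≈ 29.667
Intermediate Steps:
T(A, Q) = -20/3 + Q (T(A, Q) = -(Q + (5 - Q)*4)/3 = -(Q + (20 - 4*Q))/3 = -(20 - 3*Q)/3 = -20/3 + Q)
-7*T(2, 5 - I) - 3 = -7*(-20/3 + (5 - 1*3)) - 3 = -7*(-20/3 + (5 - 3)) - 3 = -7*(-20/3 + 2) - 3 = -7*(-14/3) - 3 = 98/3 - 3 = 89/3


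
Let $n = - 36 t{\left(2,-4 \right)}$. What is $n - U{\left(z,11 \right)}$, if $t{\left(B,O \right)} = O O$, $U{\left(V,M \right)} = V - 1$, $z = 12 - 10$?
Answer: $-577$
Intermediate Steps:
$z = 2$
$U{\left(V,M \right)} = -1 + V$ ($U{\left(V,M \right)} = V - 1 = -1 + V$)
$t{\left(B,O \right)} = O^{2}$
$n = -576$ ($n = - 36 \left(-4\right)^{2} = \left(-36\right) 16 = -576$)
$n - U{\left(z,11 \right)} = -576 - \left(-1 + 2\right) = -576 - 1 = -577$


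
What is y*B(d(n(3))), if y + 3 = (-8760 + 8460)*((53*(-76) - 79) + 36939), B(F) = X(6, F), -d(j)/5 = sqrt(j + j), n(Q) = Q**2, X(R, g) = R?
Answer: -59097618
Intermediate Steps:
d(j) = -5*sqrt(2)*sqrt(j) (d(j) = -5*sqrt(j + j) = -5*sqrt(2)*sqrt(j))
B(F) = 6
y = -9849603 (y = -3 + (-8760 + 8460)*((53*(-76) - 79) + 36939) = -3 - 300*((-4028 - 79) + 36939) = -3 - 300*(-4107 + 36939) = -3 - 300*32832 = -3 - 9849600 = -9849603)
y*B(d(n(3))) = -9849603*6 = -59097618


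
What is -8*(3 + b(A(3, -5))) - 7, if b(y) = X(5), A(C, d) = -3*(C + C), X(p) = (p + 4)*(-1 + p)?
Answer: -319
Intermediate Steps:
X(p) = (-1 + p)*(4 + p) (X(p) = (4 + p)*(-1 + p) = (-1 + p)*(4 + p))
A(C, d) = -6*C
b(y) = 36 (b(y) = -4 + 5² + 3*5 = -4 + 25 + 15 = 36)
-8*(3 + b(A(3, -5))) - 7 = -8*(3 + 36) - 7 = -8*39 - 7 = -312 - 7 = -319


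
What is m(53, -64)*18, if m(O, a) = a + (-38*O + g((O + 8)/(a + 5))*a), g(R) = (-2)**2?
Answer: -42012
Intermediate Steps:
g(R) = 4
m(O, a) = -38*O + 5*a (m(O, a) = a + (-38*O + 4*a) = -38*O + 5*a)
m(53, -64)*18 = (-38*53 + 5*(-64))*18 = (-2014 - 320)*18 = -2334*18 = -42012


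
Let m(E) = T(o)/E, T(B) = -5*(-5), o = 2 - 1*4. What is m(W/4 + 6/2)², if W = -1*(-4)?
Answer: 625/16 ≈ 39.063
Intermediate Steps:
o = -2 (o = 2 - 4 = -2)
W = 4
T(B) = 25
m(E) = 25/E
m(W/4 + 6/2)² = (25/(4/4 + 6/2))² = (25/(4*(¼) + 6*(½)))² = (25/(1 + 3))² = (25/4)² = 625/16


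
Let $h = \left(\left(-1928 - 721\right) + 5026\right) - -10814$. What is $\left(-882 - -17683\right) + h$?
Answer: $29992$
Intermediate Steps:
$h = 13191$ ($h = \left(-2649 + 5026\right) + 10814 = 2377 + 10814 = 13191$)
$\left(-882 - -17683\right) + h = \left(-882 - -17683\right) + 13191 = \left(-882 + 17683\right) + 13191 = 16801 + 13191 = 29992$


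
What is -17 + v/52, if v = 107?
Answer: -777/52 ≈ -14.942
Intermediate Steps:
-17 + v/52 = -17 + 107/52 = -777/52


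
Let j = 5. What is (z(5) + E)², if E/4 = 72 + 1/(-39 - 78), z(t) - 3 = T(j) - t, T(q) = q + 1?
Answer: 1166905600/13689 ≈ 85244.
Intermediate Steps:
T(q) = 1 + q
z(t) = 9 - t (z(t) = 3 + ((1 + 5) - t) = 3 + (6 - t) = 9 - t)
E = 33692/117 (E = 4*(72 + 1/(-39 - 78)) = 4*(72 + 1/(-117)) = 4*(72 - 1/117) = 4*(8423/117) = 33692/117 ≈ 287.97)
(z(5) + E)² = ((9 - 1*5) + 33692/117)² = ((9 - 5) + 33692/117)² = (4 + 33692/117)² = (34160/117)² = 1166905600/13689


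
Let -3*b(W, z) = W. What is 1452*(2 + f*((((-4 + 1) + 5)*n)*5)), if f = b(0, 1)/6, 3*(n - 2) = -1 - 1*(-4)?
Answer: 2904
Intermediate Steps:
n = 3 (n = 2 + (-1 - 1*(-4))/3 = 2 + (-1 + 4)/3 = 2 + (⅓)*3 = 2 + 1 = 3)
b(W, z) = -W/3
f = 0 (f = -⅓*0/6 = 0*(⅙) = 0)
1452*(2 + f*((((-4 + 1) + 5)*n)*5)) = 1452*(2 + 0*((((-4 + 1) + 5)*3)*5)) = 1452*(2 + 0*(((-3 + 5)*3)*5)) = 1452*(2 + 0*((2*3)*5)) = 1452*(2 + 0*(6*5)) = 1452*(2 + 0*30) = 1452*(2 + 0) = 1452*2 = 2904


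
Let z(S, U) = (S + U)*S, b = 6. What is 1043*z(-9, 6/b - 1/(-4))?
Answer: 290997/4 ≈ 72749.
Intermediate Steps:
z(S, U) = S*(S + U)
1043*z(-9, 6/b - 1/(-4)) = 1043*(-9*(-9 + (6/6 - 1/(-4)))) = 1043*(-9*(-9 + (6*(1/6) - 1*(-1/4)))) = 1043*(-9*(-9 + (1 + 1/4))) = 1043*(-9*(-9 + 5/4)) = 1043*(-9*(-31/4)) = 1043*(279/4) = 290997/4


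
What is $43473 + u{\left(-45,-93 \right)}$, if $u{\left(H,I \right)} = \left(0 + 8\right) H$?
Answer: $43113$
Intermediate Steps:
$u{\left(H,I \right)} = 8 H$
$43473 + u{\left(-45,-93 \right)} = 43473 + 8 \left(-45\right) = 43473 - 360 = 43113$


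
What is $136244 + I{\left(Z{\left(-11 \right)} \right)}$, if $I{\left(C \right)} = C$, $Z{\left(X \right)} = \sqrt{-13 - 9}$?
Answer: $136244 + i \sqrt{22} \approx 1.3624 \cdot 10^{5} + 4.6904 i$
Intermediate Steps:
$Z{\left(X \right)} = i \sqrt{22}$ ($Z{\left(X \right)} = \sqrt{-22} = i \sqrt{22}$)
$136244 + I{\left(Z{\left(-11 \right)} \right)} = 136244 + i \sqrt{22}$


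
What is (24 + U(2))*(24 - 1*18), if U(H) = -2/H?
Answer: 138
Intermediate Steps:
(24 + U(2))*(24 - 1*18) = (24 - 2/2)*(24 - 1*18) = (24 - 2*½)*(24 - 18) = (24 - 1)*6 = 23*6 = 138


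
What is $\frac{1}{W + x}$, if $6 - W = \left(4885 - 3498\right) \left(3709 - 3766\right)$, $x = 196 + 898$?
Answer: $\frac{1}{80159} \approx 1.2475 \cdot 10^{-5}$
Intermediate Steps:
$x = 1094$
$W = 79065$ ($W = 6 - \left(4885 - 3498\right) \left(3709 - 3766\right) = 6 - 1387 \left(-57\right) = 6 - -79059 = 6 + 79059 = 79065$)
$\frac{1}{W + x} = \frac{1}{79065 + 1094} = \frac{1}{80159}$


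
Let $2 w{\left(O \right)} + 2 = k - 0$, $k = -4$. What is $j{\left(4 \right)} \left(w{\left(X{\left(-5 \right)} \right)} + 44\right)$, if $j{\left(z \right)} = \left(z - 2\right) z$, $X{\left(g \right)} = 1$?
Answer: $328$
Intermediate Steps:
$j{\left(z \right)} = z \left(-2 + z\right)$ ($j{\left(z \right)} = \left(-2 + z\right) z = z \left(-2 + z\right)$)
$w{\left(O \right)} = -3$ ($w{\left(O \right)} = -1 + \frac{-4 - 0}{2} = -1 + \frac{-4 + 0}{2} = -1 + \frac{1}{2} \left(-4\right) = -1 - 2 = -3$)
$j{\left(4 \right)} \left(w{\left(X{\left(-5 \right)} \right)} + 44\right) = 4 \left(-2 + 4\right) \left(-3 + 44\right) = 4 \cdot 2 \cdot 41 = 8 \cdot 41 = 328$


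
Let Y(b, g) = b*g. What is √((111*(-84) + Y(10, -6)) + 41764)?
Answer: 2*√8095 ≈ 179.94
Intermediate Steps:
√((111*(-84) + Y(10, -6)) + 41764) = √((111*(-84) + 10*(-6)) + 41764) = √((-9324 - 60) + 41764) = √(-9384 + 41764) = √32380 = 2*√8095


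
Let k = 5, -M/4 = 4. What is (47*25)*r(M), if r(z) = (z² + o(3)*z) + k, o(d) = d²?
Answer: 137475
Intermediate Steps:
M = -16 (M = -4*4 = -16)
r(z) = 5 + z² + 9*z (r(z) = (z² + 3²*z) + 5 = (z² + 9*z) + 5 = 5 + z² + 9*z)
(47*25)*r(M) = (47*25)*(5 + (-16)² + 9*(-16)) = 1175*(5 + 256 - 144) = 1175*117 = 137475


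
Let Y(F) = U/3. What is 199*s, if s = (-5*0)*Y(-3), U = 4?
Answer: 0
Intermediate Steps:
Y(F) = 4/3
s = 0 (s = -5*0*(4/3) = 0*(4/3) = 0)
199*s = 199*0 = 0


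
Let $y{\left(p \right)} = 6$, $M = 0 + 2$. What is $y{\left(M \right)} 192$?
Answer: $1152$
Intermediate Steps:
$M = 2$
$y{\left(M \right)} 192 = 6 \cdot 192 = 1152$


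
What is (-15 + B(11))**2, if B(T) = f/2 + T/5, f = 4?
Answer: 2916/25 ≈ 116.64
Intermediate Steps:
B(T) = 2 + T/5 (B(T) = 4/2 + T/5 = 4*(1/2) + T*(1/5) = 2 + T/5)
(-15 + B(11))**2 = (-15 + (2 + (1/5)*11))**2 = (-15 + (2 + 11/5))**2 = (-15 + 21/5)**2 = (-54/5)**2 = 2916/25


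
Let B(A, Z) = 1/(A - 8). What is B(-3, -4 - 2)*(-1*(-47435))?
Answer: -47435/11 ≈ -4312.3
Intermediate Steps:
B(A, Z) = 1/(-8 + A)
B(-3, -4 - 2)*(-1*(-47435)) = (-1*(-47435))/(-8 - 3) = 47435/(-11) = -1/11*47435 = -47435/11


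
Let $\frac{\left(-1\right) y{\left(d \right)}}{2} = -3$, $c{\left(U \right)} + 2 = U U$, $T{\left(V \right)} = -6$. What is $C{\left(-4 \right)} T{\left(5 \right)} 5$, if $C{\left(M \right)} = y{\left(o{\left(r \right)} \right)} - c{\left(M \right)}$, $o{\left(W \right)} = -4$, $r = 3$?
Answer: $240$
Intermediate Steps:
$c{\left(U \right)} = -2 + U^{2}$ ($c{\left(U \right)} = -2 + U U = -2 + U^{2}$)
$y{\left(d \right)} = 6$ ($y{\left(d \right)} = \left(-2\right) \left(-3\right) = 6$)
$C{\left(M \right)} = 8 - M^{2}$ ($C{\left(M \right)} = 6 - \left(-2 + M^{2}\right) = 8 - M^{2}$)
$C{\left(-4 \right)} T{\left(5 \right)} 5 = \left(8 - \left(-4\right)^{2}\right) \left(-6\right) 5 = \left(8 - 16\right) \left(-6\right) 5 = \left(-8\right) \left(-6\right) 5 = 48 \cdot 5 = 240$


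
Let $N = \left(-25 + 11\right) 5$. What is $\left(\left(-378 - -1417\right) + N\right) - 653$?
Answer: $316$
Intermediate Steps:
$N = -70$ ($N = \left(-14\right) 5 = -70$)
$\left(\left(-378 - -1417\right) + N\right) - 653 = \left(\left(-378 - -1417\right) - 70\right) - 653 = \left(\left(-378 + 1417\right) - 70\right) + \left(468 - 1121\right) = \left(1039 - 70\right) - 653 = 969 - 653 = 316$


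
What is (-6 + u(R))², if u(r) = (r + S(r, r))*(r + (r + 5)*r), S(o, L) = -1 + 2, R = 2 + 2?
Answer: 37636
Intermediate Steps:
R = 4
S(o, L) = 1
u(r) = (1 + r)*(r + r*(5 + r)) (u(r) = (r + 1)*(r + (r + 5)*r) = (1 + r)*(r + (5 + r)*r) = (1 + r)*(r + r*(5 + r)))
(-6 + u(R))² = (-6 + 4*(6 + 4² + 7*4))² = (-6 + 4*(6 + 16 + 28))² = (-6 + 4*50)² = (-6 + 200)² = 194² = 37636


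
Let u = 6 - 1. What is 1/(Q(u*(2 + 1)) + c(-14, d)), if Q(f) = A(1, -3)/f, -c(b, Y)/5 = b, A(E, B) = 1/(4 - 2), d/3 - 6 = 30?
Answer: 30/2101 ≈ 0.014279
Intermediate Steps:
d = 108 (d = 18 + 3*30 = 18 + 90 = 108)
A(E, B) = ½ (A(E, B) = 1/2 = ½)
u = 5
c(b, Y) = -5*b
Q(f) = 1/(2*f)
1/(Q(u*(2 + 1)) + c(-14, d)) = 1/(1/(2*((5*(2 + 1)))) - 5*(-14)) = 1/(1/(2*((5*3))) + 70) = 1/((½)/15 + 70) = 1/((½)*(1/15) + 70) = 1/(1/30 + 70) = 1/(2101/30) = 30/2101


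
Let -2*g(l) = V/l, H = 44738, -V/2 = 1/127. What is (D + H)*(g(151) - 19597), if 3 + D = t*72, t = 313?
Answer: -25281226718028/19177 ≈ -1.3183e+9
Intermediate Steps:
V = -2/127 ≈ -0.015748
D = 22533 (D = -3 + 313*72 = -3 + 22536 = 22533)
g(l) = 1/(127*l) (g(l) = -(-1)/(127*l) = 1/(127*l))
(D + H)*(g(151) - 19597) = (22533 + 44738)*((1/127)/151 - 19597) = 67271*((1/127)*(1/151) - 19597) = 67271*(1/19177 - 19597) = 67271*(-375811668/19177) = -25281226718028/19177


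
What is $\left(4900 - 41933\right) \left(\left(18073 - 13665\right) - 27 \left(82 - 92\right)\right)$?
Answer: $-173240374$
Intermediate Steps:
$\left(4900 - 41933\right) \left(\left(18073 - 13665\right) - 27 \left(82 - 92\right)\right) = - 37033 \left(\left(18073 - 13665\right) - -270\right) = - 37033 \left(4408 + 270\right) = \left(-37033\right) 4678 = -173240374$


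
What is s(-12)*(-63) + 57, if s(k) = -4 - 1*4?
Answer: 561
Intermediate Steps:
s(k) = -8 (s(k) = -4 - 4 = -8)
s(-12)*(-63) + 57 = -8*(-63) + 57 = 504 + 57 = 561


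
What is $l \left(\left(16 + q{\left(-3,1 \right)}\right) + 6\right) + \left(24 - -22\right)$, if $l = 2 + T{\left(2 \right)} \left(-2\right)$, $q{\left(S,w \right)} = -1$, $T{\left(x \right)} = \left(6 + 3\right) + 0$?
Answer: $-290$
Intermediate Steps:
$T{\left(x \right)} = 9$ ($T{\left(x \right)} = 9 + 0 = 9$)
$l = -16$ ($l = 2 + 9 \left(-2\right) = 2 - 18 = -16$)
$l \left(\left(16 + q{\left(-3,1 \right)}\right) + 6\right) + \left(24 - -22\right) = - 16 \left(\left(16 - 1\right) + 6\right) + \left(24 - -22\right) = - 16 \left(15 + 6\right) + \left(24 + 22\right) = \left(-16\right) 21 + 46 = -336 + 46 = -290$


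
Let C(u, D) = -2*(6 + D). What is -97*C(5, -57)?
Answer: -9894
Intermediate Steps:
C(u, D) = -12 - 2*D
-97*C(5, -57) = -97*(-12 - 2*(-57)) = -97*(-12 + 114) = -97*102 = -9894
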